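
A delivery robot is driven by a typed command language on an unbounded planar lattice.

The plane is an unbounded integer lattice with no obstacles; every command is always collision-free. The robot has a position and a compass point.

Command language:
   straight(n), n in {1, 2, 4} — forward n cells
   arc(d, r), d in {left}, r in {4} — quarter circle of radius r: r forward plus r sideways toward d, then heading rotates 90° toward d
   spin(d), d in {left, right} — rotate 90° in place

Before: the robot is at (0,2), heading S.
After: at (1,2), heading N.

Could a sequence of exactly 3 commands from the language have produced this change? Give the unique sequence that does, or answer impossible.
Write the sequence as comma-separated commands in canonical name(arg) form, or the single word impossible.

spin(left), straight(1), spin(left)

key: position moved to (1,2) AND the heading swung to N — translation plus rotation needed
t0: at (0,2), heading S
step 1 (spin(left)): at (0,2), heading E
step 2 (straight(1)): at (1,2), heading E
step 3 (spin(left)): at (1,2), heading N
all 216 alternatives checked — unique.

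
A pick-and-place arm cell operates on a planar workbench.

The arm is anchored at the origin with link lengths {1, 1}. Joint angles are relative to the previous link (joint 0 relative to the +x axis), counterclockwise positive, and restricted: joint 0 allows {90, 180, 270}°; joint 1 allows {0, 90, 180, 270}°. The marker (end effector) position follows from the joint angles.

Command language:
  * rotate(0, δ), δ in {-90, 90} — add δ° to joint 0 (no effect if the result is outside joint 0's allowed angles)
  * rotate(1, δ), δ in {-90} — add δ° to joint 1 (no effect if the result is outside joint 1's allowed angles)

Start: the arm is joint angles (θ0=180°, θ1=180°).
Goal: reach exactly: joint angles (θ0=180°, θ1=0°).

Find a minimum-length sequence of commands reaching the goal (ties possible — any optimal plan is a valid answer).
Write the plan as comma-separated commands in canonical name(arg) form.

begin: joint angles (θ0=180°, θ1=180°)
1. rotate(1, -90) → joint angles (θ0=180°, θ1=90°)
2. rotate(1, -90) → joint angles (θ0=180°, θ1=0°)
minimal: 2 command(s), checked below 2.

rotate(1, -90), rotate(1, -90)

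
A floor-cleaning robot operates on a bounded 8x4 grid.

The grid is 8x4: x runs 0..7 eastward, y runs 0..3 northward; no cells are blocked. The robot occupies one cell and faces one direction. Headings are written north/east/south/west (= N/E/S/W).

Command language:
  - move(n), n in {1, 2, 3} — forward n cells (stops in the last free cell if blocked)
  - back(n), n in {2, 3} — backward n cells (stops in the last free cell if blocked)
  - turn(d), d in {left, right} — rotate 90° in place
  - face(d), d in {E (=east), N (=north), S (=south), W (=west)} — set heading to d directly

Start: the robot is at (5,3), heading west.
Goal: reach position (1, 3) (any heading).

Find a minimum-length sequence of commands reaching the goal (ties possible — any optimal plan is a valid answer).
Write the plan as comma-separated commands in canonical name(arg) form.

move(2), move(2)

start: at (5,3), heading west
t=1 move(2) ⇒ at (3,3), heading west
t=2 move(2) ⇒ at (1,3), heading west
nothing shorter than 2 reaches the goal.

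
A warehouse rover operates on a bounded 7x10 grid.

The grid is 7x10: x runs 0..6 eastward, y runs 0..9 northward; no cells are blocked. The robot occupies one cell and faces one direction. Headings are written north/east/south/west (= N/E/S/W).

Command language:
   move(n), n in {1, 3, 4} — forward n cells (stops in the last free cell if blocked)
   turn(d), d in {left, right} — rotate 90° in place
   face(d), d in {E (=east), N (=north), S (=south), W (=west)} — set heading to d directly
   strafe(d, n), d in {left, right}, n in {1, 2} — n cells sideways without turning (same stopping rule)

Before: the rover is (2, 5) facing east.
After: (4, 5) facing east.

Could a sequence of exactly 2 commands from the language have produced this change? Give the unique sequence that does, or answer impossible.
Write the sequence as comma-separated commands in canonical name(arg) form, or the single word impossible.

key: heading stays E — no command in the sequence turns
initial: (2, 5) facing east
step 1 (move(1)): (3, 5) facing east
step 2 (move(1)): (4, 5) facing east
all 169 alternatives checked — unique.

move(1), move(1)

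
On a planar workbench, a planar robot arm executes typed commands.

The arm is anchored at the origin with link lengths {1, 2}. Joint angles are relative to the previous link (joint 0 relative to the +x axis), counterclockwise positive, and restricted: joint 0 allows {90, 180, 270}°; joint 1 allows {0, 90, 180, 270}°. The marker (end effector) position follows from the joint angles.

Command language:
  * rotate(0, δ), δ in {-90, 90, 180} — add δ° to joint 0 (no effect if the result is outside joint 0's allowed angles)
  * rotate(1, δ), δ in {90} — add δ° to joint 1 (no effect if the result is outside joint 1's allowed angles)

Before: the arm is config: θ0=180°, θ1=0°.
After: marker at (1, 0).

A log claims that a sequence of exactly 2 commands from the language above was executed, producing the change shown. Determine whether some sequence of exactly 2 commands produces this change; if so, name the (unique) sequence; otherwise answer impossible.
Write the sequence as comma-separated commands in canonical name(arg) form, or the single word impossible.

initial: config: θ0=180°, θ1=0°
step 1 (rotate(1, 90)): config: θ0=180°, θ1=90°
step 2 (rotate(1, 90)): config: θ0=180°, θ1=180°
all 16 alternatives checked — unique.

rotate(1, 90), rotate(1, 90)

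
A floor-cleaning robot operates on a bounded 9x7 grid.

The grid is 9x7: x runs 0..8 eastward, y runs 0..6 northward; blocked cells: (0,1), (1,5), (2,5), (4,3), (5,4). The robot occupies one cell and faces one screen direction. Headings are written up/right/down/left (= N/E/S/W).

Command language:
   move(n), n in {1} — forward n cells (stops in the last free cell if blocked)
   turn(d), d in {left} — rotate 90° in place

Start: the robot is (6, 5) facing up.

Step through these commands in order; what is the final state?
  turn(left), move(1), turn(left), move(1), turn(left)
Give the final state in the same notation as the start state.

(5, 5) facing right

initial: (6, 5) facing up
t=1 turn(left) ⇒ (6, 5) facing left
t=2 move(1) ⇒ (5, 5) facing left
t=3 turn(left) ⇒ (5, 5) facing down
t=4 move(1) ⇒ (5, 5) facing down
t=5 turn(left) ⇒ (5, 5) facing right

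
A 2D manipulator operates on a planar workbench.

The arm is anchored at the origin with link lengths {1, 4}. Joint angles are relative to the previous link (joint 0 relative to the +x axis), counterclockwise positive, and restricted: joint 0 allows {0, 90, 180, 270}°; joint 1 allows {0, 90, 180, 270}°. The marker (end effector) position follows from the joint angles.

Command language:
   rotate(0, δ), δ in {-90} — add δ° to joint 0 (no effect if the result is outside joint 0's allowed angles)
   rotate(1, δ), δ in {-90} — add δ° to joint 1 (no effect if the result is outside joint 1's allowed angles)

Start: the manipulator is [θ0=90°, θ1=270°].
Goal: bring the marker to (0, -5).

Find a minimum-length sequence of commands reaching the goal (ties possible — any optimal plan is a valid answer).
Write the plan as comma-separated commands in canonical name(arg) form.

rotate(0, -90), rotate(0, -90), rotate(1, -90), rotate(1, -90), rotate(1, -90)

t0: [θ0=90°, θ1=270°]
step 1 (rotate(0, -90)): [θ0=0°, θ1=270°]
step 2 (rotate(0, -90)): [θ0=270°, θ1=270°]
step 3 (rotate(1, -90)): [θ0=270°, θ1=180°]
step 4 (rotate(1, -90)): [θ0=270°, θ1=90°]
step 5 (rotate(1, -90)): [θ0=270°, θ1=0°]
no 4-step plan works, so 5 is optimal.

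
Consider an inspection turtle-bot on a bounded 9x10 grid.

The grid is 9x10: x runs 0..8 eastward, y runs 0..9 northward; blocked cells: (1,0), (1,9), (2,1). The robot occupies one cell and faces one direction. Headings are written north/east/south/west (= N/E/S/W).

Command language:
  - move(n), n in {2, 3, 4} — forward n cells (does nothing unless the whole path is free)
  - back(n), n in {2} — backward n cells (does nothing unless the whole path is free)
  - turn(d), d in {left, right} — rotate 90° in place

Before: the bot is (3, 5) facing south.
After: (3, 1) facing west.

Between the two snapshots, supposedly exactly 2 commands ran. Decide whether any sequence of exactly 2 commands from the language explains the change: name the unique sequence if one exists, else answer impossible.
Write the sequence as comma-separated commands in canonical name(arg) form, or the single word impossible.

key: running turn(right) before move(4) would end elsewhere — order is forced
t0: (3, 5) facing south
t=1 move(4) ⇒ (3, 1) facing south
t=2 turn(right) ⇒ (3, 1) facing west
no other 2-command option fits: unique.

move(4), turn(right)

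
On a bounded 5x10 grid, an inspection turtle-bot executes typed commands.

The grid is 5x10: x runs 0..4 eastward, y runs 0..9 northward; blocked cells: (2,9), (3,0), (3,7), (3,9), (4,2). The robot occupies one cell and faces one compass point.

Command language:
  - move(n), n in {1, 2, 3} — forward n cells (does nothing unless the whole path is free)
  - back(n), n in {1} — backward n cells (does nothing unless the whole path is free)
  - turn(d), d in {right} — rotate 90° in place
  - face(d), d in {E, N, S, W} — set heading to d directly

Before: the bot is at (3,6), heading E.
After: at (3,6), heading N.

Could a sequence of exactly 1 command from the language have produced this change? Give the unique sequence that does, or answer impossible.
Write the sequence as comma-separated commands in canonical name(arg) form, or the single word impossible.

face(N)

key: parked at (3,6) the whole time — nothing moves the robot
from: at (3,6), heading E
[1] after face(N): at (3,6), heading N
no rival 1-sequence matches.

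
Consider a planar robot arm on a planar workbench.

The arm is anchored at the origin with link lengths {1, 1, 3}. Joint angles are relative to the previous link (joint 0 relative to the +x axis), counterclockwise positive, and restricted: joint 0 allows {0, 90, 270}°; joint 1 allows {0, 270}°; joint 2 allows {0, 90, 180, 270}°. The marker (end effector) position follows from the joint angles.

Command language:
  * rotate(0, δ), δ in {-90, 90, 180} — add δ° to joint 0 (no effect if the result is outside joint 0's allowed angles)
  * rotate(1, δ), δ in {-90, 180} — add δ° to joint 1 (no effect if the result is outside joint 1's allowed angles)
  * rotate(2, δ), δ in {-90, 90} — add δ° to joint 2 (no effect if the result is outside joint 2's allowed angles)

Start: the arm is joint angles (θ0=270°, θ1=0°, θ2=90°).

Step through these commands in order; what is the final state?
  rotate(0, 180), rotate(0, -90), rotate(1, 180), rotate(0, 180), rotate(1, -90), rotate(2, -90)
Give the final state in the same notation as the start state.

start: joint angles (θ0=270°, θ1=0°, θ2=90°)
t=1 rotate(0, 180) ⇒ joint angles (θ0=90°, θ1=0°, θ2=90°)
t=2 rotate(0, -90) ⇒ joint angles (θ0=0°, θ1=0°, θ2=90°)
t=3 rotate(1, 180) ⇒ joint angles (θ0=0°, θ1=0°, θ2=90°)
t=4 rotate(0, 180) ⇒ joint angles (θ0=0°, θ1=0°, θ2=90°)
t=5 rotate(1, -90) ⇒ joint angles (θ0=0°, θ1=270°, θ2=90°)
t=6 rotate(2, -90) ⇒ joint angles (θ0=0°, θ1=270°, θ2=0°)

joint angles (θ0=0°, θ1=270°, θ2=0°)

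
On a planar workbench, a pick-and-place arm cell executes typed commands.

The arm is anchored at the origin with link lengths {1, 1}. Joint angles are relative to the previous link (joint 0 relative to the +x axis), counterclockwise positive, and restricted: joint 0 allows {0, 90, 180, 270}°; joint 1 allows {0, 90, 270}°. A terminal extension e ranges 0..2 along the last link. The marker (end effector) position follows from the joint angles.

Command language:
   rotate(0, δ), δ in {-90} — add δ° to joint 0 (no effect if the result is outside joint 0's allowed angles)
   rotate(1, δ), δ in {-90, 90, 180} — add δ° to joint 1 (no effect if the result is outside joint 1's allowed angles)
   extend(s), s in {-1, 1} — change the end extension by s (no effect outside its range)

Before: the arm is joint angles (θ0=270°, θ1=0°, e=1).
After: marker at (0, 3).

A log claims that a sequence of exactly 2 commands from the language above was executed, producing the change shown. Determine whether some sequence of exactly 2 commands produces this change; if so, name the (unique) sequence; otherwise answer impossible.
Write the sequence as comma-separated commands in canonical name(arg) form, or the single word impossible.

t0: joint angles (θ0=270°, θ1=0°, e=1)
t=1 rotate(0, -90) ⇒ joint angles (θ0=180°, θ1=0°, e=1)
t=2 rotate(0, -90) ⇒ joint angles (θ0=90°, θ1=0°, e=1)
all 36 alternatives checked — unique.

rotate(0, -90), rotate(0, -90)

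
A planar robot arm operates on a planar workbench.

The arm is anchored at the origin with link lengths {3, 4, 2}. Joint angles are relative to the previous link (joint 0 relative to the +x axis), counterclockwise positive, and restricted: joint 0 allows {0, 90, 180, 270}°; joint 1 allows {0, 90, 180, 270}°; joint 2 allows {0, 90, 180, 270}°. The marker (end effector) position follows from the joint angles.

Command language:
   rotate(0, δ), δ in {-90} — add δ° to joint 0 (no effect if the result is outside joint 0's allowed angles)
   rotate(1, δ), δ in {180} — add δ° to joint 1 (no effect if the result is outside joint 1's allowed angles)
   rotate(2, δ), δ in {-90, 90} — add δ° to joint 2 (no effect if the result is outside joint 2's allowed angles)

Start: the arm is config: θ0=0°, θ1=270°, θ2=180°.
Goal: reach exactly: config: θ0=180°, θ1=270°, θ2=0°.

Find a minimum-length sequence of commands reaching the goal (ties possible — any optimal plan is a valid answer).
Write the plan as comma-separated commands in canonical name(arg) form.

rotate(0, -90), rotate(0, -90), rotate(2, 90), rotate(2, 90)

initial: config: θ0=0°, θ1=270°, θ2=180°
step 1 (rotate(0, -90)): config: θ0=270°, θ1=270°, θ2=180°
step 2 (rotate(0, -90)): config: θ0=180°, θ1=270°, θ2=180°
step 3 (rotate(2, 90)): config: θ0=180°, θ1=270°, θ2=270°
step 4 (rotate(2, 90)): config: θ0=180°, θ1=270°, θ2=0°
no 3-step plan works, so 4 is optimal.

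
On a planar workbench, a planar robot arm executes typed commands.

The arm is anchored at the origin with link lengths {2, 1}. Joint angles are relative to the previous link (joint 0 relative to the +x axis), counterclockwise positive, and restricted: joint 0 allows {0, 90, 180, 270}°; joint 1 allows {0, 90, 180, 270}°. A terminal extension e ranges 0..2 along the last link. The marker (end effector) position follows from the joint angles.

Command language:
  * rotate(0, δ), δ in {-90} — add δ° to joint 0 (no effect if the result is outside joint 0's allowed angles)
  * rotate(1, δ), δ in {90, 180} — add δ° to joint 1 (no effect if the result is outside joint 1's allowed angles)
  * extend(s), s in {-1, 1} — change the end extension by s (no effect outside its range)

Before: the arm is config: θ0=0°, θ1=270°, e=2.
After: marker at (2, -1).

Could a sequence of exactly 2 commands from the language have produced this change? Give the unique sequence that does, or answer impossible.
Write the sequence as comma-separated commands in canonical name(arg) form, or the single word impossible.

extend(-1), extend(-1)

start: config: θ0=0°, θ1=270°, e=2
1. extend(-1) → config: θ0=0°, θ1=270°, e=1
2. extend(-1) → config: θ0=0°, θ1=270°, e=0
all 25 alternatives checked — unique.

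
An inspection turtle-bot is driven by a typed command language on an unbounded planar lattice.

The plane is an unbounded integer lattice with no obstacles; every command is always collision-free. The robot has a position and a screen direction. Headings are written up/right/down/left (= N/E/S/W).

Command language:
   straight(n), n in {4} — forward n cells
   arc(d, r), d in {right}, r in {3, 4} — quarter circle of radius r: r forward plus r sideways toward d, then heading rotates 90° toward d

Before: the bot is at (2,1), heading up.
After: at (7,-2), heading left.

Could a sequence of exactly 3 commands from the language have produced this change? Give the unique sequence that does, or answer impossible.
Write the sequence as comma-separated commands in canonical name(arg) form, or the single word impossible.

arc(right, 4), arc(right, 4), arc(right, 3)

key: position moved to (7,-2) AND the heading swung to W — translation plus rotation needed
begin: at (2,1), heading up
t=1 arc(right, 4) ⇒ at (6,5), heading right
t=2 arc(right, 4) ⇒ at (10,1), heading down
t=3 arc(right, 3) ⇒ at (7,-2), heading left
all 27 alternatives checked — unique.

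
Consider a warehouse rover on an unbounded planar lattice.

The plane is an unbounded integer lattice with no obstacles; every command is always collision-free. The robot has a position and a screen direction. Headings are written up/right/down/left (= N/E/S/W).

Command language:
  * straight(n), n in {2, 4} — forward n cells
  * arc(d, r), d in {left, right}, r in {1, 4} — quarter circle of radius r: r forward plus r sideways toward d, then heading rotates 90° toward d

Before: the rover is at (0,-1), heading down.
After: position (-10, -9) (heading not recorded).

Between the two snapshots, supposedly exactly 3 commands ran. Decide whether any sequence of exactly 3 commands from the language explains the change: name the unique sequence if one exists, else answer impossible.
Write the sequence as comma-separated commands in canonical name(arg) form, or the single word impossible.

key: running arc(left, 4) before arc(right, 4) would end elsewhere — order is forced
from: at (0,-1), heading down
t=1 arc(right, 4) ⇒ at (-4,-5), heading left
t=2 straight(2) ⇒ at (-6,-5), heading left
t=3 arc(left, 4) ⇒ at (-10,-9), heading down
uniquely the one of 216 3-step routes that fits.

arc(right, 4), straight(2), arc(left, 4)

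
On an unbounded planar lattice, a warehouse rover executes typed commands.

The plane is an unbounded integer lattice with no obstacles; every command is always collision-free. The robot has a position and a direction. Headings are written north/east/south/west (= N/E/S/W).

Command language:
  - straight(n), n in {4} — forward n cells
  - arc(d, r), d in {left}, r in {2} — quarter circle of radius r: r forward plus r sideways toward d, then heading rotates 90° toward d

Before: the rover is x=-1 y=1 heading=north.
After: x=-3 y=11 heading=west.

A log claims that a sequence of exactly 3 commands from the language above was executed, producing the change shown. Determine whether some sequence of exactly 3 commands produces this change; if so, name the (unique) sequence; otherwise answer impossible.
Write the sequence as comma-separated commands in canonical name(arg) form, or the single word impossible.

key: running arc(left, 2) before straight(4) would end elsewhere — order is forced
initial: x=-1 y=1 heading=north
step 1 (straight(4)): x=-1 y=5 heading=north
step 2 (straight(4)): x=-1 y=9 heading=north
step 3 (arc(left, 2)): x=-3 y=11 heading=west
no other 3-command option fits: unique.

straight(4), straight(4), arc(left, 2)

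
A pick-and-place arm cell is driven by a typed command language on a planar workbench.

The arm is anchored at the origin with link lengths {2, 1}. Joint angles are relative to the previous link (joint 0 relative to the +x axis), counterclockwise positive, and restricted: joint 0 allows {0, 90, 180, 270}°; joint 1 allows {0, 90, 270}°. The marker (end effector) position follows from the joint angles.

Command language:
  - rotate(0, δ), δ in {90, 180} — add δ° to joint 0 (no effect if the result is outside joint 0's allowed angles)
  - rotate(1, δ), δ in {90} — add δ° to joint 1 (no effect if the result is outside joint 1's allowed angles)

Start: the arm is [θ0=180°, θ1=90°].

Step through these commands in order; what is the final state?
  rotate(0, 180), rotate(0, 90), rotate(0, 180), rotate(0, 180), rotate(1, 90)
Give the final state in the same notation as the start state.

t0: [θ0=180°, θ1=90°]
t=1 rotate(0, 180) ⇒ [θ0=0°, θ1=90°]
t=2 rotate(0, 90) ⇒ [θ0=90°, θ1=90°]
t=3 rotate(0, 180) ⇒ [θ0=270°, θ1=90°]
t=4 rotate(0, 180) ⇒ [θ0=90°, θ1=90°]
t=5 rotate(1, 90) ⇒ [θ0=90°, θ1=90°]

[θ0=90°, θ1=90°]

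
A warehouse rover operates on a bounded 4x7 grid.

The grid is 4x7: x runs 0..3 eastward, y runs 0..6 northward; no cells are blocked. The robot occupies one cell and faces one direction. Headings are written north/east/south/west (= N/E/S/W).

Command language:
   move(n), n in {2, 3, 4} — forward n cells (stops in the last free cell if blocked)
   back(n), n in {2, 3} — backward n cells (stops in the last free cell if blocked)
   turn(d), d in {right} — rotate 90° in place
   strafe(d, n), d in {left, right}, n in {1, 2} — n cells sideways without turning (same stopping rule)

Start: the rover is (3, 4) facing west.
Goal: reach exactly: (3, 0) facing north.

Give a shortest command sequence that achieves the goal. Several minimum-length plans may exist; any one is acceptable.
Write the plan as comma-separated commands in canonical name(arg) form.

start: (3, 4) facing west
t=1 strafe(left, 2) ⇒ (3, 2) facing west
t=2 strafe(left, 2) ⇒ (3, 0) facing west
t=3 turn(right) ⇒ (3, 0) facing north
no 2-step plan works, so 3 is optimal.

strafe(left, 2), strafe(left, 2), turn(right)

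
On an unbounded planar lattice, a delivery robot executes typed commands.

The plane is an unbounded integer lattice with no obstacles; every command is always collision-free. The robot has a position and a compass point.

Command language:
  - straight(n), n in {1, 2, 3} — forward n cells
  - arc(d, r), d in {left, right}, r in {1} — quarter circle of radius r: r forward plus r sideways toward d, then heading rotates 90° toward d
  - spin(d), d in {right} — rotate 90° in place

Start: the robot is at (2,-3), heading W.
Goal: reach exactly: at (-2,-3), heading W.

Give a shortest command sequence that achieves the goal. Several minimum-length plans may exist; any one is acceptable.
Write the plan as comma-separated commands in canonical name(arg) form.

begin: at (2,-3), heading W
1. straight(2) → at (0,-3), heading W
2. straight(2) → at (-2,-3), heading W
minimal: 2 command(s), checked below 2.

straight(2), straight(2)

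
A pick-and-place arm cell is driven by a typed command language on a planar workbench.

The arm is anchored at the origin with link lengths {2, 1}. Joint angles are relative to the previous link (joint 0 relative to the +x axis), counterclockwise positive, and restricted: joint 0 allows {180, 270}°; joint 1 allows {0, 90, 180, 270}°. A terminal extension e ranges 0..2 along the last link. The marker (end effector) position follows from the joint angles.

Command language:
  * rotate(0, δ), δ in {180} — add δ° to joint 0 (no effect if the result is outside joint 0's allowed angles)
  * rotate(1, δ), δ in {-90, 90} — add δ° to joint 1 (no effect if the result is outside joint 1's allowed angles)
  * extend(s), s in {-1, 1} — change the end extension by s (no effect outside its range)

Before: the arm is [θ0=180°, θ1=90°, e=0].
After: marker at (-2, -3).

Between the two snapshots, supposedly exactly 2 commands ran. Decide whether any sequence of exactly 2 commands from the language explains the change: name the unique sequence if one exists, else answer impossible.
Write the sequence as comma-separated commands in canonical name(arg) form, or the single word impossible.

extend(1), extend(1)

initial: [θ0=180°, θ1=90°, e=0]
t=1 extend(1) ⇒ [θ0=180°, θ1=90°, e=1]
t=2 extend(1) ⇒ [θ0=180°, θ1=90°, e=2]
all 25 alternatives checked — unique.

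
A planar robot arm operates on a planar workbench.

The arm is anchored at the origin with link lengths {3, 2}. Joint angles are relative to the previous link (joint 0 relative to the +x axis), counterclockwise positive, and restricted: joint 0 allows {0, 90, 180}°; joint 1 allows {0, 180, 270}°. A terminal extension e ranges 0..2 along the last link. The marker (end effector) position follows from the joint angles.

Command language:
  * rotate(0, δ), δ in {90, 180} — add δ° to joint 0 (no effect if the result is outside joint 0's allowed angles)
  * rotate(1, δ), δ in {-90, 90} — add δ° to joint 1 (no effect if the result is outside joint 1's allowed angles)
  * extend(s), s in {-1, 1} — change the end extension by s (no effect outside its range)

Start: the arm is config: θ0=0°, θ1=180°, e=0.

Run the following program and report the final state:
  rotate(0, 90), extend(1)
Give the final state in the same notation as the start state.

config: θ0=90°, θ1=180°, e=1

initial: config: θ0=0°, θ1=180°, e=0
[1] after rotate(0, 90): config: θ0=90°, θ1=180°, e=0
[2] after extend(1): config: θ0=90°, θ1=180°, e=1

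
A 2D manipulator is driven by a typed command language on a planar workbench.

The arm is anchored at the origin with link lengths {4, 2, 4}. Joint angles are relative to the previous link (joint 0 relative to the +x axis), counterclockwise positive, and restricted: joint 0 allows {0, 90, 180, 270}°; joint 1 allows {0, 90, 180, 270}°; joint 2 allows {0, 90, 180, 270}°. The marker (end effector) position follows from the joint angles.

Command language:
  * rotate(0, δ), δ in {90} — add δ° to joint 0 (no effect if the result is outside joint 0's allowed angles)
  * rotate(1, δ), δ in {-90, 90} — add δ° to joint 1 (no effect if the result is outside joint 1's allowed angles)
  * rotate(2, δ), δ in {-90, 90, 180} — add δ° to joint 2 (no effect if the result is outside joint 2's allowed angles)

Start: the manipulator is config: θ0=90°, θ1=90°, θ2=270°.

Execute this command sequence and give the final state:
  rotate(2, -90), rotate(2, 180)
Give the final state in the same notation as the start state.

config: θ0=90°, θ1=90°, θ2=0°

initial: config: θ0=90°, θ1=90°, θ2=270°
1. rotate(2, -90) → config: θ0=90°, θ1=90°, θ2=180°
2. rotate(2, 180) → config: θ0=90°, θ1=90°, θ2=0°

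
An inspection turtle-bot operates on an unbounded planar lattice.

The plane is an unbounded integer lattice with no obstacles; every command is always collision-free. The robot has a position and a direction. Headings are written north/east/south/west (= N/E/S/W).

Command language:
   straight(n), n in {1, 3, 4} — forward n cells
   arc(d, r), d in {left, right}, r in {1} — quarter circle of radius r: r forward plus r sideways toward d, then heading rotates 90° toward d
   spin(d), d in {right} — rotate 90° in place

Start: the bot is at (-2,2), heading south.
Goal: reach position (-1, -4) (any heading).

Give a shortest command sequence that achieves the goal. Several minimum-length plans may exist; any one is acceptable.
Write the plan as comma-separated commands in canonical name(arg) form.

straight(4), straight(1), arc(left, 1)

from: at (-2,2), heading south
step 1 (straight(4)): at (-2,-2), heading south
step 2 (straight(1)): at (-2,-3), heading south
step 3 (arc(left, 1)): at (-1,-4), heading east
no 2-step plan works, so 3 is optimal.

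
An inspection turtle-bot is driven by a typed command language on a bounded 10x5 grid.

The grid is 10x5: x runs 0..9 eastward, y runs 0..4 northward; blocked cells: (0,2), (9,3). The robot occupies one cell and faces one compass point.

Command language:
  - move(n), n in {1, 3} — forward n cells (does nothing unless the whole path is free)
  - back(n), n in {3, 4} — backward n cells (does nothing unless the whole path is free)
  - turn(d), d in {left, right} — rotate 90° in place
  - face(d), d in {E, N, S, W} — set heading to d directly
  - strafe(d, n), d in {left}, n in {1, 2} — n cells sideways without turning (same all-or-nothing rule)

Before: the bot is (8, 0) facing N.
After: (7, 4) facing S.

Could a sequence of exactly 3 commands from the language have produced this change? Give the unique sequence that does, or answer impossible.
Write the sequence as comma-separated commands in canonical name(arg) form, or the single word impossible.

key: running back(4) before strafe(left, 1) would end elsewhere — order is forced
t0: (8, 0) facing N
t=1 strafe(left, 1) ⇒ (7, 0) facing N
t=2 face(S) ⇒ (7, 0) facing S
t=3 back(4) ⇒ (7, 4) facing S
no rival 3-sequence matches.

strafe(left, 1), face(S), back(4)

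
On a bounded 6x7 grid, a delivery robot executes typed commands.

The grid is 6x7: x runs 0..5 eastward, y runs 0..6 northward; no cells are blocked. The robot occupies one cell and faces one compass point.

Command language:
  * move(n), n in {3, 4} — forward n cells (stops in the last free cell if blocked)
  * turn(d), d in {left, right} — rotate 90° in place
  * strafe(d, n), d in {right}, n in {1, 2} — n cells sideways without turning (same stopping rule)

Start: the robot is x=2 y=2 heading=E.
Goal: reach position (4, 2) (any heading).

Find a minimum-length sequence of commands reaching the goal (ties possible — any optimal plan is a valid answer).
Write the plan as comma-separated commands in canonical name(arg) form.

turn(left), strafe(right, 2)

t0: x=2 y=2 heading=E
[1] after turn(left): x=2 y=2 heading=N
[2] after strafe(right, 2): x=4 y=2 heading=N
shorter routes all fall short; 2 is best.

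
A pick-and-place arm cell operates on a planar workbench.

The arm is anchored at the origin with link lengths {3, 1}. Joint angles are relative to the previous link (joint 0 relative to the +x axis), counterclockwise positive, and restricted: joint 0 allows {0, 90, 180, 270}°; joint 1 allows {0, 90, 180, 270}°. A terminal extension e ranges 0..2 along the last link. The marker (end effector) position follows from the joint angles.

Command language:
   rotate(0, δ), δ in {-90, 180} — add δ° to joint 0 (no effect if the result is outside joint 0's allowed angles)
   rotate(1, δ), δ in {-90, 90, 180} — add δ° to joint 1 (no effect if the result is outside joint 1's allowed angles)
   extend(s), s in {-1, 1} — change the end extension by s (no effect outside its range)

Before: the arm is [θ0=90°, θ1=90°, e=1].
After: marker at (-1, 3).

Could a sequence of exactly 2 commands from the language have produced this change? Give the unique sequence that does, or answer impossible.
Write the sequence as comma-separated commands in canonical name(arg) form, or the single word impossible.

from: [θ0=90°, θ1=90°, e=1]
t=1 extend(-1) ⇒ [θ0=90°, θ1=90°, e=0]
t=2 extend(-1) ⇒ [θ0=90°, θ1=90°, e=0]
no rival 2-sequence matches.

extend(-1), extend(-1)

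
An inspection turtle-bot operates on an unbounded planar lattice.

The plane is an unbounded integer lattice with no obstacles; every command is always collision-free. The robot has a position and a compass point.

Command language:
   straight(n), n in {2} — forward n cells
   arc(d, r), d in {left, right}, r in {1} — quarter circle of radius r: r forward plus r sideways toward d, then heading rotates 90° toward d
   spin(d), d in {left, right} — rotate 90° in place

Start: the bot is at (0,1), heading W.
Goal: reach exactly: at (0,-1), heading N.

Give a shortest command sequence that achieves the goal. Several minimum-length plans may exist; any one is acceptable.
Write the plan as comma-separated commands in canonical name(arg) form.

begin: at (0,1), heading W
step 1 (arc(left, 1)): at (-1,0), heading S
step 2 (arc(left, 1)): at (0,-1), heading E
step 3 (spin(left)): at (0,-1), heading N
no 2-step plan works, so 3 is optimal.

arc(left, 1), arc(left, 1), spin(left)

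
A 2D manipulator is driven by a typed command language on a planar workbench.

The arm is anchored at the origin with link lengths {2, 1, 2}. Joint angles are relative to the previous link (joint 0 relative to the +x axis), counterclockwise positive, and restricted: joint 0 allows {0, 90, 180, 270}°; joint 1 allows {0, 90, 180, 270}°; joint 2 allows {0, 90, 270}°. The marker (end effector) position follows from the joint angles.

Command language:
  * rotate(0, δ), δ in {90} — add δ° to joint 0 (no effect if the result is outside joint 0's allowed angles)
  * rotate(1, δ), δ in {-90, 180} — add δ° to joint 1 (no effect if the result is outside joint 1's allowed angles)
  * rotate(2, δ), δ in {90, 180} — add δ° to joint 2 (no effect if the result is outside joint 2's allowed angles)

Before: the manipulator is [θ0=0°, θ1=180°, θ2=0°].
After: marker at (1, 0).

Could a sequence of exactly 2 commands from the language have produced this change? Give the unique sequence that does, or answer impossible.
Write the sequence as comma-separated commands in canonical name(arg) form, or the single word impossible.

rotate(0, 90), rotate(0, 90)

from: [θ0=0°, θ1=180°, θ2=0°]
1. rotate(0, 90) → [θ0=90°, θ1=180°, θ2=0°]
2. rotate(0, 90) → [θ0=180°, θ1=180°, θ2=0°]
no other 2-command option fits: unique.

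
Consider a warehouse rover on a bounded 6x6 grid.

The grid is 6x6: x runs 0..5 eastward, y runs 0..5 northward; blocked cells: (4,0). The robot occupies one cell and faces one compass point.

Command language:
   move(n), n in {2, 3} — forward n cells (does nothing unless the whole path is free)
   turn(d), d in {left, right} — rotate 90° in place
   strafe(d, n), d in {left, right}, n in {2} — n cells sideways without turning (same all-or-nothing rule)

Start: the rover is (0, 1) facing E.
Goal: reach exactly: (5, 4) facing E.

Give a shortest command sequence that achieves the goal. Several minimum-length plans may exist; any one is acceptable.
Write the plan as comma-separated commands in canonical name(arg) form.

t0: (0, 1) facing E
1. move(3) → (3, 1) facing E
2. turn(left) → (3, 1) facing N
3. move(3) → (3, 4) facing N
4. strafe(right, 2) → (5, 4) facing N
5. turn(right) → (5, 4) facing E
shorter routes all fall short; 5 is best.

move(3), turn(left), move(3), strafe(right, 2), turn(right)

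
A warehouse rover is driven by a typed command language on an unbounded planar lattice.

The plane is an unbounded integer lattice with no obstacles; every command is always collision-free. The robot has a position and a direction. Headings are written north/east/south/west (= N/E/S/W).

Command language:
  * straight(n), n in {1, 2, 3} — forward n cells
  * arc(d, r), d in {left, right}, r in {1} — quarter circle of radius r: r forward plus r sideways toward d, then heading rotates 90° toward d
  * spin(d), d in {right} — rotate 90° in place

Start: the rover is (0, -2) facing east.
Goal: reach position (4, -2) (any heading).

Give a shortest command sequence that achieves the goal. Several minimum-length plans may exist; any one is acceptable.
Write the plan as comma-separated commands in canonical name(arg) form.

straight(2), straight(2)

initial: (0, -2) facing east
[1] after straight(2): (2, -2) facing east
[2] after straight(2): (4, -2) facing east
nothing shorter than 2 reaches the goal.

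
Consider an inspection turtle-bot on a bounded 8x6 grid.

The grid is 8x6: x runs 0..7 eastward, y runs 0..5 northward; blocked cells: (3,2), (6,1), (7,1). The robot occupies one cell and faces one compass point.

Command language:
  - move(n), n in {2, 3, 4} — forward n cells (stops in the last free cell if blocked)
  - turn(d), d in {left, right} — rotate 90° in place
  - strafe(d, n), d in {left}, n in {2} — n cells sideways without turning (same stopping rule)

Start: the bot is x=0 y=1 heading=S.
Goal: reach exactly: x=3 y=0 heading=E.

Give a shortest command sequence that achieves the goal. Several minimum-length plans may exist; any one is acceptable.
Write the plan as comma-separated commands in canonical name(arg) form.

move(3), turn(left), move(3)

begin: x=0 y=1 heading=S
[1] after move(3): x=0 y=0 heading=S
[2] after turn(left): x=0 y=0 heading=E
[3] after move(3): x=3 y=0 heading=E
nothing shorter than 3 reaches the goal.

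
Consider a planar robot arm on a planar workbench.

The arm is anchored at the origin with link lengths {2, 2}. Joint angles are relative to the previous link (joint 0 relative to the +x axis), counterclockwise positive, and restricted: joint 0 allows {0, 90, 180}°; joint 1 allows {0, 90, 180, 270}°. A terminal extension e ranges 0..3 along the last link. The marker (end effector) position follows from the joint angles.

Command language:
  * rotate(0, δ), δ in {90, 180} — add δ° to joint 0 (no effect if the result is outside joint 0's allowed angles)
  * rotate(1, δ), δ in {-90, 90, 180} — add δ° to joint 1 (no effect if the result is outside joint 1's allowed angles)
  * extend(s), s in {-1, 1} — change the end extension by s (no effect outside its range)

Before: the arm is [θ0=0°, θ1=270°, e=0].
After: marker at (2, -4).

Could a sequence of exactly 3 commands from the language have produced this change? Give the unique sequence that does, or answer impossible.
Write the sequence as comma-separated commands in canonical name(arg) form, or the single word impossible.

key: running extend(1) before extend(-1) would end elsewhere — order is forced
t0: [θ0=0°, θ1=270°, e=0]
1. extend(-1) → [θ0=0°, θ1=270°, e=0]
2. extend(1) → [θ0=0°, θ1=270°, e=1]
3. extend(1) → [θ0=0°, θ1=270°, e=2]
no other 3-command option fits: unique.

extend(-1), extend(1), extend(1)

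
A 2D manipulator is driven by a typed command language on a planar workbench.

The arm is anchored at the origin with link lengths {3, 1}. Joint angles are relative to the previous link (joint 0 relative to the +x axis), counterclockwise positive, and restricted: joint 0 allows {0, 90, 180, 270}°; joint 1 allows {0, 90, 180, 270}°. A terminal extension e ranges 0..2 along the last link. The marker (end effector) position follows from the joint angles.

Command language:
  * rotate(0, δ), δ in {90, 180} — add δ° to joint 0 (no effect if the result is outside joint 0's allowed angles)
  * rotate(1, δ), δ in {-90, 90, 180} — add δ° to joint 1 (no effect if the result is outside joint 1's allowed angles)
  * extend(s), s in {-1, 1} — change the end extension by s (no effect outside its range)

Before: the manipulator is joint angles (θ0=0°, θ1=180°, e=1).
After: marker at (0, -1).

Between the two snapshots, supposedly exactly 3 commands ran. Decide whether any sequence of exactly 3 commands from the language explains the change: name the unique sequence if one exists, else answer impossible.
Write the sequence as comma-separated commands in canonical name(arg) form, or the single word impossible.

rotate(0, 90), rotate(0, 90), rotate(0, 90)

start: joint angles (θ0=0°, θ1=180°, e=1)
t=1 rotate(0, 90) ⇒ joint angles (θ0=90°, θ1=180°, e=1)
t=2 rotate(0, 90) ⇒ joint angles (θ0=180°, θ1=180°, e=1)
t=3 rotate(0, 90) ⇒ joint angles (θ0=270°, θ1=180°, e=1)
all 343 alternatives checked — unique.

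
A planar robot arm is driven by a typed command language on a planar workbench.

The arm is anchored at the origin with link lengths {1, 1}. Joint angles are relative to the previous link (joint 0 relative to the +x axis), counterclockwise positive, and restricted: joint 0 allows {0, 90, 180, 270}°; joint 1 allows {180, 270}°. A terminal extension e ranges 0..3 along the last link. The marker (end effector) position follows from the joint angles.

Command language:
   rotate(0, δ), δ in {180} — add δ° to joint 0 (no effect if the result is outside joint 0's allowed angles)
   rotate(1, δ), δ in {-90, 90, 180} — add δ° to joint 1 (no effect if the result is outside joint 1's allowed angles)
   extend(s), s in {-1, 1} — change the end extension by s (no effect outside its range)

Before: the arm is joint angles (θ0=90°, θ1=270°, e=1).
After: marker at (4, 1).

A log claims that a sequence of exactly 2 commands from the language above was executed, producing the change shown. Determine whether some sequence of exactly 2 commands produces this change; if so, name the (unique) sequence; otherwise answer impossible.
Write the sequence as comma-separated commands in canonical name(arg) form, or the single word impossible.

extend(1), extend(1)

start: joint angles (θ0=90°, θ1=270°, e=1)
1. extend(1) → joint angles (θ0=90°, θ1=270°, e=2)
2. extend(1) → joint angles (θ0=90°, θ1=270°, e=3)
no rival 2-sequence matches.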